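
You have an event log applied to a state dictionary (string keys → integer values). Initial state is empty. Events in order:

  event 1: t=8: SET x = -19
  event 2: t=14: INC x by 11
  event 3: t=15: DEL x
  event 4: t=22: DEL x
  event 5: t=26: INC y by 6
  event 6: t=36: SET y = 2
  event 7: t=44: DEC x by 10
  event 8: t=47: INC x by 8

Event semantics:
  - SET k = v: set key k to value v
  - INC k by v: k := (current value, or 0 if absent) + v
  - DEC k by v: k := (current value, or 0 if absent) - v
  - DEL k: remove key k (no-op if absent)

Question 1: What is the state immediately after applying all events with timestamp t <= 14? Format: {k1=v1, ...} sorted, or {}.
Answer: {x=-8}

Derivation:
Apply events with t <= 14 (2 events):
  after event 1 (t=8: SET x = -19): {x=-19}
  after event 2 (t=14: INC x by 11): {x=-8}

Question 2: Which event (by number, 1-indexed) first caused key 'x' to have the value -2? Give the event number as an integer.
Answer: 8

Derivation:
Looking for first event where x becomes -2:
  event 1: x = -19
  event 2: x = -8
  event 3: x = (absent)
  event 7: x = -10
  event 8: x -10 -> -2  <-- first match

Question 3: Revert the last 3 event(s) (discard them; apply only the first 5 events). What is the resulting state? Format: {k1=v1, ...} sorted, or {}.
Keep first 5 events (discard last 3):
  after event 1 (t=8: SET x = -19): {x=-19}
  after event 2 (t=14: INC x by 11): {x=-8}
  after event 3 (t=15: DEL x): {}
  after event 4 (t=22: DEL x): {}
  after event 5 (t=26: INC y by 6): {y=6}

Answer: {y=6}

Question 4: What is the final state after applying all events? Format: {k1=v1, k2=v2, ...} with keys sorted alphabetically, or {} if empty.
Answer: {x=-2, y=2}

Derivation:
  after event 1 (t=8: SET x = -19): {x=-19}
  after event 2 (t=14: INC x by 11): {x=-8}
  after event 3 (t=15: DEL x): {}
  after event 4 (t=22: DEL x): {}
  after event 5 (t=26: INC y by 6): {y=6}
  after event 6 (t=36: SET y = 2): {y=2}
  after event 7 (t=44: DEC x by 10): {x=-10, y=2}
  after event 8 (t=47: INC x by 8): {x=-2, y=2}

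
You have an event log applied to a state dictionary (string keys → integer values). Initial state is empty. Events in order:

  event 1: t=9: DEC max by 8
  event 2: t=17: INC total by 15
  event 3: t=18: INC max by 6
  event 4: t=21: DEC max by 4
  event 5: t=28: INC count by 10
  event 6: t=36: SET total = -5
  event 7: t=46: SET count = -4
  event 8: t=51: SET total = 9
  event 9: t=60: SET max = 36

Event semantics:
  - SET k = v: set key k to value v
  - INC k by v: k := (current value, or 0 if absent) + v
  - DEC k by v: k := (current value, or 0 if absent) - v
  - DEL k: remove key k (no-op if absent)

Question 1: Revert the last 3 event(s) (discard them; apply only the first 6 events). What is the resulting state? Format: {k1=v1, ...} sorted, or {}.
Answer: {count=10, max=-6, total=-5}

Derivation:
Keep first 6 events (discard last 3):
  after event 1 (t=9: DEC max by 8): {max=-8}
  after event 2 (t=17: INC total by 15): {max=-8, total=15}
  after event 3 (t=18: INC max by 6): {max=-2, total=15}
  after event 4 (t=21: DEC max by 4): {max=-6, total=15}
  after event 5 (t=28: INC count by 10): {count=10, max=-6, total=15}
  after event 6 (t=36: SET total = -5): {count=10, max=-6, total=-5}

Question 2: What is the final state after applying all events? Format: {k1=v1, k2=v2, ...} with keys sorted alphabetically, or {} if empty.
  after event 1 (t=9: DEC max by 8): {max=-8}
  after event 2 (t=17: INC total by 15): {max=-8, total=15}
  after event 3 (t=18: INC max by 6): {max=-2, total=15}
  after event 4 (t=21: DEC max by 4): {max=-6, total=15}
  after event 5 (t=28: INC count by 10): {count=10, max=-6, total=15}
  after event 6 (t=36: SET total = -5): {count=10, max=-6, total=-5}
  after event 7 (t=46: SET count = -4): {count=-4, max=-6, total=-5}
  after event 8 (t=51: SET total = 9): {count=-4, max=-6, total=9}
  after event 9 (t=60: SET max = 36): {count=-4, max=36, total=9}

Answer: {count=-4, max=36, total=9}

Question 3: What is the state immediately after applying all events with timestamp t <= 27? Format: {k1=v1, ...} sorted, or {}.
Apply events with t <= 27 (4 events):
  after event 1 (t=9: DEC max by 8): {max=-8}
  after event 2 (t=17: INC total by 15): {max=-8, total=15}
  after event 3 (t=18: INC max by 6): {max=-2, total=15}
  after event 4 (t=21: DEC max by 4): {max=-6, total=15}

Answer: {max=-6, total=15}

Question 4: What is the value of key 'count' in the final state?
Answer: -4

Derivation:
Track key 'count' through all 9 events:
  event 1 (t=9: DEC max by 8): count unchanged
  event 2 (t=17: INC total by 15): count unchanged
  event 3 (t=18: INC max by 6): count unchanged
  event 4 (t=21: DEC max by 4): count unchanged
  event 5 (t=28: INC count by 10): count (absent) -> 10
  event 6 (t=36: SET total = -5): count unchanged
  event 7 (t=46: SET count = -4): count 10 -> -4
  event 8 (t=51: SET total = 9): count unchanged
  event 9 (t=60: SET max = 36): count unchanged
Final: count = -4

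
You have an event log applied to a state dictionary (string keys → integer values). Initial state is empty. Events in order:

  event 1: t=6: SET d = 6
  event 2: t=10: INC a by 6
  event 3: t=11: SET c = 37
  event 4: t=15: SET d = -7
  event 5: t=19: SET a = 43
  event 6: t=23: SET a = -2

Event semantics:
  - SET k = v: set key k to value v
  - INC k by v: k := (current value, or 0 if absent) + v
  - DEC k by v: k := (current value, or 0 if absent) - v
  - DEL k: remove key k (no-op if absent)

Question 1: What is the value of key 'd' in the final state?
Answer: -7

Derivation:
Track key 'd' through all 6 events:
  event 1 (t=6: SET d = 6): d (absent) -> 6
  event 2 (t=10: INC a by 6): d unchanged
  event 3 (t=11: SET c = 37): d unchanged
  event 4 (t=15: SET d = -7): d 6 -> -7
  event 5 (t=19: SET a = 43): d unchanged
  event 6 (t=23: SET a = -2): d unchanged
Final: d = -7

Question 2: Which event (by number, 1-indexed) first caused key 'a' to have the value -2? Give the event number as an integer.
Looking for first event where a becomes -2:
  event 2: a = 6
  event 3: a = 6
  event 4: a = 6
  event 5: a = 43
  event 6: a 43 -> -2  <-- first match

Answer: 6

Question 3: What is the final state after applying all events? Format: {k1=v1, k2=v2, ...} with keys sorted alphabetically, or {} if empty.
Answer: {a=-2, c=37, d=-7}

Derivation:
  after event 1 (t=6: SET d = 6): {d=6}
  after event 2 (t=10: INC a by 6): {a=6, d=6}
  after event 3 (t=11: SET c = 37): {a=6, c=37, d=6}
  after event 4 (t=15: SET d = -7): {a=6, c=37, d=-7}
  after event 5 (t=19: SET a = 43): {a=43, c=37, d=-7}
  after event 6 (t=23: SET a = -2): {a=-2, c=37, d=-7}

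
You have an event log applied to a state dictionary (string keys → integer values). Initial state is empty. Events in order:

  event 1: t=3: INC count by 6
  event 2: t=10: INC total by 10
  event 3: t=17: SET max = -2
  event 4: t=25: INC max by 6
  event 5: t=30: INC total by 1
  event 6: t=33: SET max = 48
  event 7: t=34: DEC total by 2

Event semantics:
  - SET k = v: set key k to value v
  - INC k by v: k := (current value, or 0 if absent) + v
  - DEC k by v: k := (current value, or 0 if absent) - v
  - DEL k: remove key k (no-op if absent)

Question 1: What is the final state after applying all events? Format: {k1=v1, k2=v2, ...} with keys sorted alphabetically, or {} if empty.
Answer: {count=6, max=48, total=9}

Derivation:
  after event 1 (t=3: INC count by 6): {count=6}
  after event 2 (t=10: INC total by 10): {count=6, total=10}
  after event 3 (t=17: SET max = -2): {count=6, max=-2, total=10}
  after event 4 (t=25: INC max by 6): {count=6, max=4, total=10}
  after event 5 (t=30: INC total by 1): {count=6, max=4, total=11}
  after event 6 (t=33: SET max = 48): {count=6, max=48, total=11}
  after event 7 (t=34: DEC total by 2): {count=6, max=48, total=9}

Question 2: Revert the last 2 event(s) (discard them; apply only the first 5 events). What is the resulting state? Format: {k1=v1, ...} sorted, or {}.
Answer: {count=6, max=4, total=11}

Derivation:
Keep first 5 events (discard last 2):
  after event 1 (t=3: INC count by 6): {count=6}
  after event 2 (t=10: INC total by 10): {count=6, total=10}
  after event 3 (t=17: SET max = -2): {count=6, max=-2, total=10}
  after event 4 (t=25: INC max by 6): {count=6, max=4, total=10}
  after event 5 (t=30: INC total by 1): {count=6, max=4, total=11}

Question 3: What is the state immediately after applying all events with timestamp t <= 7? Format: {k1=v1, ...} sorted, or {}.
Apply events with t <= 7 (1 events):
  after event 1 (t=3: INC count by 6): {count=6}

Answer: {count=6}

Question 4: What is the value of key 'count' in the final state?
Track key 'count' through all 7 events:
  event 1 (t=3: INC count by 6): count (absent) -> 6
  event 2 (t=10: INC total by 10): count unchanged
  event 3 (t=17: SET max = -2): count unchanged
  event 4 (t=25: INC max by 6): count unchanged
  event 5 (t=30: INC total by 1): count unchanged
  event 6 (t=33: SET max = 48): count unchanged
  event 7 (t=34: DEC total by 2): count unchanged
Final: count = 6

Answer: 6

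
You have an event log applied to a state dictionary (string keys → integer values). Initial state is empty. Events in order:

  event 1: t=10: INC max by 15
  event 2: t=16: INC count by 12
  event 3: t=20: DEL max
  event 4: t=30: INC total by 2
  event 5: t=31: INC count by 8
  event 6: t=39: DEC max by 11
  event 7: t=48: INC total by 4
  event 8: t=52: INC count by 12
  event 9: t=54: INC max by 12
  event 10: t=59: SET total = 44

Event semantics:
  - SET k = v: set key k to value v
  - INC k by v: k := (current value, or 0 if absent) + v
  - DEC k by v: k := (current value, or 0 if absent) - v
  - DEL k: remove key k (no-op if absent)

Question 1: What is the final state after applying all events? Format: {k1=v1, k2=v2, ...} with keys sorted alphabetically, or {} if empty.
Answer: {count=32, max=1, total=44}

Derivation:
  after event 1 (t=10: INC max by 15): {max=15}
  after event 2 (t=16: INC count by 12): {count=12, max=15}
  after event 3 (t=20: DEL max): {count=12}
  after event 4 (t=30: INC total by 2): {count=12, total=2}
  after event 5 (t=31: INC count by 8): {count=20, total=2}
  after event 6 (t=39: DEC max by 11): {count=20, max=-11, total=2}
  after event 7 (t=48: INC total by 4): {count=20, max=-11, total=6}
  after event 8 (t=52: INC count by 12): {count=32, max=-11, total=6}
  after event 9 (t=54: INC max by 12): {count=32, max=1, total=6}
  after event 10 (t=59: SET total = 44): {count=32, max=1, total=44}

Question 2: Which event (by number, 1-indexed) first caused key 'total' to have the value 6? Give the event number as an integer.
Looking for first event where total becomes 6:
  event 4: total = 2
  event 5: total = 2
  event 6: total = 2
  event 7: total 2 -> 6  <-- first match

Answer: 7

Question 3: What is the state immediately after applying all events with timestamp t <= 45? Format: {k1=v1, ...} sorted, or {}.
Answer: {count=20, max=-11, total=2}

Derivation:
Apply events with t <= 45 (6 events):
  after event 1 (t=10: INC max by 15): {max=15}
  after event 2 (t=16: INC count by 12): {count=12, max=15}
  after event 3 (t=20: DEL max): {count=12}
  after event 4 (t=30: INC total by 2): {count=12, total=2}
  after event 5 (t=31: INC count by 8): {count=20, total=2}
  after event 6 (t=39: DEC max by 11): {count=20, max=-11, total=2}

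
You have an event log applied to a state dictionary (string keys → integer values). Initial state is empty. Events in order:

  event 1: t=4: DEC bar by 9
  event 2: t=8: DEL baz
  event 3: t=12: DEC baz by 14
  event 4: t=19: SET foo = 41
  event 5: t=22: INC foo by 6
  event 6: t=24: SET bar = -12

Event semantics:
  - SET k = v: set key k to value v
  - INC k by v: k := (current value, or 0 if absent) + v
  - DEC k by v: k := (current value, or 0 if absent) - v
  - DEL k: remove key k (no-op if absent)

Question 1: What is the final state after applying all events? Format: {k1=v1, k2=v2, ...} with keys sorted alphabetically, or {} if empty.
Answer: {bar=-12, baz=-14, foo=47}

Derivation:
  after event 1 (t=4: DEC bar by 9): {bar=-9}
  after event 2 (t=8: DEL baz): {bar=-9}
  after event 3 (t=12: DEC baz by 14): {bar=-9, baz=-14}
  after event 4 (t=19: SET foo = 41): {bar=-9, baz=-14, foo=41}
  after event 5 (t=22: INC foo by 6): {bar=-9, baz=-14, foo=47}
  after event 6 (t=24: SET bar = -12): {bar=-12, baz=-14, foo=47}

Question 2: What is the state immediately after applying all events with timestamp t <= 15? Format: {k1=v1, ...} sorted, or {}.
Answer: {bar=-9, baz=-14}

Derivation:
Apply events with t <= 15 (3 events):
  after event 1 (t=4: DEC bar by 9): {bar=-9}
  after event 2 (t=8: DEL baz): {bar=-9}
  after event 3 (t=12: DEC baz by 14): {bar=-9, baz=-14}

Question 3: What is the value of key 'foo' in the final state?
Answer: 47

Derivation:
Track key 'foo' through all 6 events:
  event 1 (t=4: DEC bar by 9): foo unchanged
  event 2 (t=8: DEL baz): foo unchanged
  event 3 (t=12: DEC baz by 14): foo unchanged
  event 4 (t=19: SET foo = 41): foo (absent) -> 41
  event 5 (t=22: INC foo by 6): foo 41 -> 47
  event 6 (t=24: SET bar = -12): foo unchanged
Final: foo = 47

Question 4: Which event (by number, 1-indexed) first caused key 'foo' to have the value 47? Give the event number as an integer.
Answer: 5

Derivation:
Looking for first event where foo becomes 47:
  event 4: foo = 41
  event 5: foo 41 -> 47  <-- first match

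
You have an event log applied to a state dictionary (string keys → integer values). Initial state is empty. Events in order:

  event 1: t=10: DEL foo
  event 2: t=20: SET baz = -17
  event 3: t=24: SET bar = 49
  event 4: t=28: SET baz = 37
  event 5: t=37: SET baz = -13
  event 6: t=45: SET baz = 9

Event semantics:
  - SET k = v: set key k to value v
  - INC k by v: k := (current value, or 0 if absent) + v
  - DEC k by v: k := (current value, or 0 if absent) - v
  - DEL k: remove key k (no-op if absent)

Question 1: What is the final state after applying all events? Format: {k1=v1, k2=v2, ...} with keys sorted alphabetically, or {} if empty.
  after event 1 (t=10: DEL foo): {}
  after event 2 (t=20: SET baz = -17): {baz=-17}
  after event 3 (t=24: SET bar = 49): {bar=49, baz=-17}
  after event 4 (t=28: SET baz = 37): {bar=49, baz=37}
  after event 5 (t=37: SET baz = -13): {bar=49, baz=-13}
  after event 6 (t=45: SET baz = 9): {bar=49, baz=9}

Answer: {bar=49, baz=9}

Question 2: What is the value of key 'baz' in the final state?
Track key 'baz' through all 6 events:
  event 1 (t=10: DEL foo): baz unchanged
  event 2 (t=20: SET baz = -17): baz (absent) -> -17
  event 3 (t=24: SET bar = 49): baz unchanged
  event 4 (t=28: SET baz = 37): baz -17 -> 37
  event 5 (t=37: SET baz = -13): baz 37 -> -13
  event 6 (t=45: SET baz = 9): baz -13 -> 9
Final: baz = 9

Answer: 9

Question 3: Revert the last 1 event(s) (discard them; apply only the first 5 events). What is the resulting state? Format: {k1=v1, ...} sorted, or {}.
Answer: {bar=49, baz=-13}

Derivation:
Keep first 5 events (discard last 1):
  after event 1 (t=10: DEL foo): {}
  after event 2 (t=20: SET baz = -17): {baz=-17}
  after event 3 (t=24: SET bar = 49): {bar=49, baz=-17}
  after event 4 (t=28: SET baz = 37): {bar=49, baz=37}
  after event 5 (t=37: SET baz = -13): {bar=49, baz=-13}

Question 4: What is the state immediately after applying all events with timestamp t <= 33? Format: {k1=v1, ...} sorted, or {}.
Apply events with t <= 33 (4 events):
  after event 1 (t=10: DEL foo): {}
  after event 2 (t=20: SET baz = -17): {baz=-17}
  after event 3 (t=24: SET bar = 49): {bar=49, baz=-17}
  after event 4 (t=28: SET baz = 37): {bar=49, baz=37}

Answer: {bar=49, baz=37}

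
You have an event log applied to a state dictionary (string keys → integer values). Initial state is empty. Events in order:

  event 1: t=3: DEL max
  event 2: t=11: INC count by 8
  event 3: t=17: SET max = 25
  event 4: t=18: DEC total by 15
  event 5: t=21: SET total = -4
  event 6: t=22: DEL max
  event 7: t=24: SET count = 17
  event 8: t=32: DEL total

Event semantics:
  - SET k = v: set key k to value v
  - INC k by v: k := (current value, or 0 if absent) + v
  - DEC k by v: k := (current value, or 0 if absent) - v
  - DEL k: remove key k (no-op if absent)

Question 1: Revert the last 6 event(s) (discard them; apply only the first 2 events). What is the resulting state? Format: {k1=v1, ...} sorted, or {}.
Answer: {count=8}

Derivation:
Keep first 2 events (discard last 6):
  after event 1 (t=3: DEL max): {}
  after event 2 (t=11: INC count by 8): {count=8}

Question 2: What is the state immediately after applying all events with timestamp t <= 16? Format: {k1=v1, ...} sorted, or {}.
Answer: {count=8}

Derivation:
Apply events with t <= 16 (2 events):
  after event 1 (t=3: DEL max): {}
  after event 2 (t=11: INC count by 8): {count=8}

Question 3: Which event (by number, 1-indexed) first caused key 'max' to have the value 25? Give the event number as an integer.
Answer: 3

Derivation:
Looking for first event where max becomes 25:
  event 3: max (absent) -> 25  <-- first match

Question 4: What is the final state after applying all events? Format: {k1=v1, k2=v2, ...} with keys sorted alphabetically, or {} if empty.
Answer: {count=17}

Derivation:
  after event 1 (t=3: DEL max): {}
  after event 2 (t=11: INC count by 8): {count=8}
  after event 3 (t=17: SET max = 25): {count=8, max=25}
  after event 4 (t=18: DEC total by 15): {count=8, max=25, total=-15}
  after event 5 (t=21: SET total = -4): {count=8, max=25, total=-4}
  after event 6 (t=22: DEL max): {count=8, total=-4}
  after event 7 (t=24: SET count = 17): {count=17, total=-4}
  after event 8 (t=32: DEL total): {count=17}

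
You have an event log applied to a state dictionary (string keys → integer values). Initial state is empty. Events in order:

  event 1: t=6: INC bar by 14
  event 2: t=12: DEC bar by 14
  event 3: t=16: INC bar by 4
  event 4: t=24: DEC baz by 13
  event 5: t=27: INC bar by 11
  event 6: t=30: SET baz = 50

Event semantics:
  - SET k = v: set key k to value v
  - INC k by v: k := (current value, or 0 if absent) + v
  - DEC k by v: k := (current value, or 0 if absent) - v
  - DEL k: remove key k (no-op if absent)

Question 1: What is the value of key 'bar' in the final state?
Answer: 15

Derivation:
Track key 'bar' through all 6 events:
  event 1 (t=6: INC bar by 14): bar (absent) -> 14
  event 2 (t=12: DEC bar by 14): bar 14 -> 0
  event 3 (t=16: INC bar by 4): bar 0 -> 4
  event 4 (t=24: DEC baz by 13): bar unchanged
  event 5 (t=27: INC bar by 11): bar 4 -> 15
  event 6 (t=30: SET baz = 50): bar unchanged
Final: bar = 15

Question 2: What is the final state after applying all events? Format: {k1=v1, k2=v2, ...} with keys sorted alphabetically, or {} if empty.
  after event 1 (t=6: INC bar by 14): {bar=14}
  after event 2 (t=12: DEC bar by 14): {bar=0}
  after event 3 (t=16: INC bar by 4): {bar=4}
  after event 4 (t=24: DEC baz by 13): {bar=4, baz=-13}
  after event 5 (t=27: INC bar by 11): {bar=15, baz=-13}
  after event 6 (t=30: SET baz = 50): {bar=15, baz=50}

Answer: {bar=15, baz=50}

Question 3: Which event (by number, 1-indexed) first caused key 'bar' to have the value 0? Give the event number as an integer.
Answer: 2

Derivation:
Looking for first event where bar becomes 0:
  event 1: bar = 14
  event 2: bar 14 -> 0  <-- first match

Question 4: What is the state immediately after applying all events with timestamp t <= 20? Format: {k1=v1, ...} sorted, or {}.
Answer: {bar=4}

Derivation:
Apply events with t <= 20 (3 events):
  after event 1 (t=6: INC bar by 14): {bar=14}
  after event 2 (t=12: DEC bar by 14): {bar=0}
  after event 3 (t=16: INC bar by 4): {bar=4}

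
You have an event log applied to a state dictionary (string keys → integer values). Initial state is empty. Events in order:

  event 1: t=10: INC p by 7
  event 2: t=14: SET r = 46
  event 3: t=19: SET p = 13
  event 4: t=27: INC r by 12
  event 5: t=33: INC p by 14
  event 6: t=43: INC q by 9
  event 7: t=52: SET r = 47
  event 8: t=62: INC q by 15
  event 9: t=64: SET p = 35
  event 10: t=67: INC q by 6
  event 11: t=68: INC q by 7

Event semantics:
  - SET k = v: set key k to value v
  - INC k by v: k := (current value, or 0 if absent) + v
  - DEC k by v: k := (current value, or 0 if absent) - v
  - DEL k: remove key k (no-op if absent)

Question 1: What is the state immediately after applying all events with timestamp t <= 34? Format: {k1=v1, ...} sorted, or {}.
Apply events with t <= 34 (5 events):
  after event 1 (t=10: INC p by 7): {p=7}
  after event 2 (t=14: SET r = 46): {p=7, r=46}
  after event 3 (t=19: SET p = 13): {p=13, r=46}
  after event 4 (t=27: INC r by 12): {p=13, r=58}
  after event 5 (t=33: INC p by 14): {p=27, r=58}

Answer: {p=27, r=58}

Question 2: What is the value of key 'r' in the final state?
Track key 'r' through all 11 events:
  event 1 (t=10: INC p by 7): r unchanged
  event 2 (t=14: SET r = 46): r (absent) -> 46
  event 3 (t=19: SET p = 13): r unchanged
  event 4 (t=27: INC r by 12): r 46 -> 58
  event 5 (t=33: INC p by 14): r unchanged
  event 6 (t=43: INC q by 9): r unchanged
  event 7 (t=52: SET r = 47): r 58 -> 47
  event 8 (t=62: INC q by 15): r unchanged
  event 9 (t=64: SET p = 35): r unchanged
  event 10 (t=67: INC q by 6): r unchanged
  event 11 (t=68: INC q by 7): r unchanged
Final: r = 47

Answer: 47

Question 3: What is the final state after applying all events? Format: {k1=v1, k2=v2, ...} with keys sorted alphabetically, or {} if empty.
  after event 1 (t=10: INC p by 7): {p=7}
  after event 2 (t=14: SET r = 46): {p=7, r=46}
  after event 3 (t=19: SET p = 13): {p=13, r=46}
  after event 4 (t=27: INC r by 12): {p=13, r=58}
  after event 5 (t=33: INC p by 14): {p=27, r=58}
  after event 6 (t=43: INC q by 9): {p=27, q=9, r=58}
  after event 7 (t=52: SET r = 47): {p=27, q=9, r=47}
  after event 8 (t=62: INC q by 15): {p=27, q=24, r=47}
  after event 9 (t=64: SET p = 35): {p=35, q=24, r=47}
  after event 10 (t=67: INC q by 6): {p=35, q=30, r=47}
  after event 11 (t=68: INC q by 7): {p=35, q=37, r=47}

Answer: {p=35, q=37, r=47}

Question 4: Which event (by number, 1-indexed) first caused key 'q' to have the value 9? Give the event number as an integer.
Looking for first event where q becomes 9:
  event 6: q (absent) -> 9  <-- first match

Answer: 6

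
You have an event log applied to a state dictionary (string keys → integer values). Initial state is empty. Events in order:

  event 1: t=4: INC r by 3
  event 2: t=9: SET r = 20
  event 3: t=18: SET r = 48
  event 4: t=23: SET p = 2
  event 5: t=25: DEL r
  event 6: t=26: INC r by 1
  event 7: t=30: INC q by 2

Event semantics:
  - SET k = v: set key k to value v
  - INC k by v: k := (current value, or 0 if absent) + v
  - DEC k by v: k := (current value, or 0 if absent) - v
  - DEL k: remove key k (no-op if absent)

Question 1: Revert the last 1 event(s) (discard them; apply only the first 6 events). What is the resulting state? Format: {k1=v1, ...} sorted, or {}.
Keep first 6 events (discard last 1):
  after event 1 (t=4: INC r by 3): {r=3}
  after event 2 (t=9: SET r = 20): {r=20}
  after event 3 (t=18: SET r = 48): {r=48}
  after event 4 (t=23: SET p = 2): {p=2, r=48}
  after event 5 (t=25: DEL r): {p=2}
  after event 6 (t=26: INC r by 1): {p=2, r=1}

Answer: {p=2, r=1}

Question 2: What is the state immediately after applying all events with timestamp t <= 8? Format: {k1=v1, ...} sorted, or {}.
Apply events with t <= 8 (1 events):
  after event 1 (t=4: INC r by 3): {r=3}

Answer: {r=3}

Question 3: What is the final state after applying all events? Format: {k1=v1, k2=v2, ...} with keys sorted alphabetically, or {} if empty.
  after event 1 (t=4: INC r by 3): {r=3}
  after event 2 (t=9: SET r = 20): {r=20}
  after event 3 (t=18: SET r = 48): {r=48}
  after event 4 (t=23: SET p = 2): {p=2, r=48}
  after event 5 (t=25: DEL r): {p=2}
  after event 6 (t=26: INC r by 1): {p=2, r=1}
  after event 7 (t=30: INC q by 2): {p=2, q=2, r=1}

Answer: {p=2, q=2, r=1}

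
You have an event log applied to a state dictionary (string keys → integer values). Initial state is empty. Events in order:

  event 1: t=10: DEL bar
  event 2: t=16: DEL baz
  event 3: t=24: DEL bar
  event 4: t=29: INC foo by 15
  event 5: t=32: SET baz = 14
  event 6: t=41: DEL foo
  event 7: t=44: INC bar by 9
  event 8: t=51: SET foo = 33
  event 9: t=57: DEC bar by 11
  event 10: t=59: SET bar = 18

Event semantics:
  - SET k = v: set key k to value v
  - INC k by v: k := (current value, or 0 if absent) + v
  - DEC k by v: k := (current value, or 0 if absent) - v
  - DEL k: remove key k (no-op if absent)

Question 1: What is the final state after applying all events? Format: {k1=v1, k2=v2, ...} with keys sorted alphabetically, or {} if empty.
  after event 1 (t=10: DEL bar): {}
  after event 2 (t=16: DEL baz): {}
  after event 3 (t=24: DEL bar): {}
  after event 4 (t=29: INC foo by 15): {foo=15}
  after event 5 (t=32: SET baz = 14): {baz=14, foo=15}
  after event 6 (t=41: DEL foo): {baz=14}
  after event 7 (t=44: INC bar by 9): {bar=9, baz=14}
  after event 8 (t=51: SET foo = 33): {bar=9, baz=14, foo=33}
  after event 9 (t=57: DEC bar by 11): {bar=-2, baz=14, foo=33}
  after event 10 (t=59: SET bar = 18): {bar=18, baz=14, foo=33}

Answer: {bar=18, baz=14, foo=33}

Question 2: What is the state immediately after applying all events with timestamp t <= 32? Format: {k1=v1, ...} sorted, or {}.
Answer: {baz=14, foo=15}

Derivation:
Apply events with t <= 32 (5 events):
  after event 1 (t=10: DEL bar): {}
  after event 2 (t=16: DEL baz): {}
  after event 3 (t=24: DEL bar): {}
  after event 4 (t=29: INC foo by 15): {foo=15}
  after event 5 (t=32: SET baz = 14): {baz=14, foo=15}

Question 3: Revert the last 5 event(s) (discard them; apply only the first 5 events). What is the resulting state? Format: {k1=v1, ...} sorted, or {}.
Keep first 5 events (discard last 5):
  after event 1 (t=10: DEL bar): {}
  after event 2 (t=16: DEL baz): {}
  after event 3 (t=24: DEL bar): {}
  after event 4 (t=29: INC foo by 15): {foo=15}
  after event 5 (t=32: SET baz = 14): {baz=14, foo=15}

Answer: {baz=14, foo=15}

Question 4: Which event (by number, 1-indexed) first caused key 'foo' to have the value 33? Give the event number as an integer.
Looking for first event where foo becomes 33:
  event 4: foo = 15
  event 5: foo = 15
  event 6: foo = (absent)
  event 8: foo (absent) -> 33  <-- first match

Answer: 8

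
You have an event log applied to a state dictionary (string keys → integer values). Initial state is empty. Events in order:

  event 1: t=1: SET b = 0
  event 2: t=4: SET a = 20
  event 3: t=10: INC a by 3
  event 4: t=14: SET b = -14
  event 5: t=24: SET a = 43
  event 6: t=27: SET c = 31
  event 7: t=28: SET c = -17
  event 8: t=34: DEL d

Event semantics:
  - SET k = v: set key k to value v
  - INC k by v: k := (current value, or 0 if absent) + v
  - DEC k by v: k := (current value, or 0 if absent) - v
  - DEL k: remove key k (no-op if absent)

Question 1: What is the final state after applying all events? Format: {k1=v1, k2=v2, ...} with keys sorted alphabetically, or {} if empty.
Answer: {a=43, b=-14, c=-17}

Derivation:
  after event 1 (t=1: SET b = 0): {b=0}
  after event 2 (t=4: SET a = 20): {a=20, b=0}
  after event 3 (t=10: INC a by 3): {a=23, b=0}
  after event 4 (t=14: SET b = -14): {a=23, b=-14}
  after event 5 (t=24: SET a = 43): {a=43, b=-14}
  after event 6 (t=27: SET c = 31): {a=43, b=-14, c=31}
  after event 7 (t=28: SET c = -17): {a=43, b=-14, c=-17}
  after event 8 (t=34: DEL d): {a=43, b=-14, c=-17}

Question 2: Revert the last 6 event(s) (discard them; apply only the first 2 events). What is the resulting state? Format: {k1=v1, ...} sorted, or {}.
Answer: {a=20, b=0}

Derivation:
Keep first 2 events (discard last 6):
  after event 1 (t=1: SET b = 0): {b=0}
  after event 2 (t=4: SET a = 20): {a=20, b=0}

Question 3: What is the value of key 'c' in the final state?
Answer: -17

Derivation:
Track key 'c' through all 8 events:
  event 1 (t=1: SET b = 0): c unchanged
  event 2 (t=4: SET a = 20): c unchanged
  event 3 (t=10: INC a by 3): c unchanged
  event 4 (t=14: SET b = -14): c unchanged
  event 5 (t=24: SET a = 43): c unchanged
  event 6 (t=27: SET c = 31): c (absent) -> 31
  event 7 (t=28: SET c = -17): c 31 -> -17
  event 8 (t=34: DEL d): c unchanged
Final: c = -17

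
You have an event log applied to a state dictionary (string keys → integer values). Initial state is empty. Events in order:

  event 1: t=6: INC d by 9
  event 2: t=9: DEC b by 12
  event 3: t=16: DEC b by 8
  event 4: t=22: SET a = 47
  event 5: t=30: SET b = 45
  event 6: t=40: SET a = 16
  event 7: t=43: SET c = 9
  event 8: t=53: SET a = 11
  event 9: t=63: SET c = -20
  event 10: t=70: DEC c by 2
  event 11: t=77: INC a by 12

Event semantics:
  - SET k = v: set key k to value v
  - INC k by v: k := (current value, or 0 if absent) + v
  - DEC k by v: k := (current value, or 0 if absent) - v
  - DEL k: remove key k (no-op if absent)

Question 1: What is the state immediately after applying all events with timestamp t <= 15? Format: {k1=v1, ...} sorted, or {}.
Apply events with t <= 15 (2 events):
  after event 1 (t=6: INC d by 9): {d=9}
  after event 2 (t=9: DEC b by 12): {b=-12, d=9}

Answer: {b=-12, d=9}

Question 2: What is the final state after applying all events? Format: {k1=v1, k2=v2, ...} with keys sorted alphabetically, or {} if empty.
Answer: {a=23, b=45, c=-22, d=9}

Derivation:
  after event 1 (t=6: INC d by 9): {d=9}
  after event 2 (t=9: DEC b by 12): {b=-12, d=9}
  after event 3 (t=16: DEC b by 8): {b=-20, d=9}
  after event 4 (t=22: SET a = 47): {a=47, b=-20, d=9}
  after event 5 (t=30: SET b = 45): {a=47, b=45, d=9}
  after event 6 (t=40: SET a = 16): {a=16, b=45, d=9}
  after event 7 (t=43: SET c = 9): {a=16, b=45, c=9, d=9}
  after event 8 (t=53: SET a = 11): {a=11, b=45, c=9, d=9}
  after event 9 (t=63: SET c = -20): {a=11, b=45, c=-20, d=9}
  after event 10 (t=70: DEC c by 2): {a=11, b=45, c=-22, d=9}
  after event 11 (t=77: INC a by 12): {a=23, b=45, c=-22, d=9}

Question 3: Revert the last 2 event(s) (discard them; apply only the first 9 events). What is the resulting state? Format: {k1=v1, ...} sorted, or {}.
Answer: {a=11, b=45, c=-20, d=9}

Derivation:
Keep first 9 events (discard last 2):
  after event 1 (t=6: INC d by 9): {d=9}
  after event 2 (t=9: DEC b by 12): {b=-12, d=9}
  after event 3 (t=16: DEC b by 8): {b=-20, d=9}
  after event 4 (t=22: SET a = 47): {a=47, b=-20, d=9}
  after event 5 (t=30: SET b = 45): {a=47, b=45, d=9}
  after event 6 (t=40: SET a = 16): {a=16, b=45, d=9}
  after event 7 (t=43: SET c = 9): {a=16, b=45, c=9, d=9}
  after event 8 (t=53: SET a = 11): {a=11, b=45, c=9, d=9}
  after event 9 (t=63: SET c = -20): {a=11, b=45, c=-20, d=9}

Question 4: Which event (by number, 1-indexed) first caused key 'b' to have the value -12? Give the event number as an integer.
Looking for first event where b becomes -12:
  event 2: b (absent) -> -12  <-- first match

Answer: 2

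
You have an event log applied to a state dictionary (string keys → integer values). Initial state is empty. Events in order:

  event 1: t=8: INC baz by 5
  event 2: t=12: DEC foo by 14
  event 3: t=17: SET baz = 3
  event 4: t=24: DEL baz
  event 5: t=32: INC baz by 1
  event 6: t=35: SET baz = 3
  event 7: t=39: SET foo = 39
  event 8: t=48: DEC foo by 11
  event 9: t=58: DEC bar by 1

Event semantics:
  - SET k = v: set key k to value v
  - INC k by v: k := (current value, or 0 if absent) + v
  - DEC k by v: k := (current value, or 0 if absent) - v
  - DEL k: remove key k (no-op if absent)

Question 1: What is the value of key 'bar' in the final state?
Answer: -1

Derivation:
Track key 'bar' through all 9 events:
  event 1 (t=8: INC baz by 5): bar unchanged
  event 2 (t=12: DEC foo by 14): bar unchanged
  event 3 (t=17: SET baz = 3): bar unchanged
  event 4 (t=24: DEL baz): bar unchanged
  event 5 (t=32: INC baz by 1): bar unchanged
  event 6 (t=35: SET baz = 3): bar unchanged
  event 7 (t=39: SET foo = 39): bar unchanged
  event 8 (t=48: DEC foo by 11): bar unchanged
  event 9 (t=58: DEC bar by 1): bar (absent) -> -1
Final: bar = -1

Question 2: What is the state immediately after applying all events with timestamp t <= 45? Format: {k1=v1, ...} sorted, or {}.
Answer: {baz=3, foo=39}

Derivation:
Apply events with t <= 45 (7 events):
  after event 1 (t=8: INC baz by 5): {baz=5}
  after event 2 (t=12: DEC foo by 14): {baz=5, foo=-14}
  after event 3 (t=17: SET baz = 3): {baz=3, foo=-14}
  after event 4 (t=24: DEL baz): {foo=-14}
  after event 5 (t=32: INC baz by 1): {baz=1, foo=-14}
  after event 6 (t=35: SET baz = 3): {baz=3, foo=-14}
  after event 7 (t=39: SET foo = 39): {baz=3, foo=39}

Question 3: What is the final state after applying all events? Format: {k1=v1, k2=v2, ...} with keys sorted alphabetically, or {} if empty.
  after event 1 (t=8: INC baz by 5): {baz=5}
  after event 2 (t=12: DEC foo by 14): {baz=5, foo=-14}
  after event 3 (t=17: SET baz = 3): {baz=3, foo=-14}
  after event 4 (t=24: DEL baz): {foo=-14}
  after event 5 (t=32: INC baz by 1): {baz=1, foo=-14}
  after event 6 (t=35: SET baz = 3): {baz=3, foo=-14}
  after event 7 (t=39: SET foo = 39): {baz=3, foo=39}
  after event 8 (t=48: DEC foo by 11): {baz=3, foo=28}
  after event 9 (t=58: DEC bar by 1): {bar=-1, baz=3, foo=28}

Answer: {bar=-1, baz=3, foo=28}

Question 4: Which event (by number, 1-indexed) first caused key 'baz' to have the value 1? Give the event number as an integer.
Looking for first event where baz becomes 1:
  event 1: baz = 5
  event 2: baz = 5
  event 3: baz = 3
  event 4: baz = (absent)
  event 5: baz (absent) -> 1  <-- first match

Answer: 5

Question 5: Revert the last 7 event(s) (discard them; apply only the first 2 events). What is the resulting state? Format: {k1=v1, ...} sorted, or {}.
Answer: {baz=5, foo=-14}

Derivation:
Keep first 2 events (discard last 7):
  after event 1 (t=8: INC baz by 5): {baz=5}
  after event 2 (t=12: DEC foo by 14): {baz=5, foo=-14}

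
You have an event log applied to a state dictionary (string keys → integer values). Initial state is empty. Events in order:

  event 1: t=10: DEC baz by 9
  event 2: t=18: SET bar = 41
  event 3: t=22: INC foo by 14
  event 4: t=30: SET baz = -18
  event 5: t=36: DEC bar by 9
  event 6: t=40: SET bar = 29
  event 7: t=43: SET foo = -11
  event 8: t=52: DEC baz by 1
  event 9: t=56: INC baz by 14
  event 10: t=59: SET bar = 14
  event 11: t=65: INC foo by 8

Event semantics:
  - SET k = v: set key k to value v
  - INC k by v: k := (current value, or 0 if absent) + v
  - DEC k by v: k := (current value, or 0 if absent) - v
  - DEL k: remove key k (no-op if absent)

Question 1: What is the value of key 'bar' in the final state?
Answer: 14

Derivation:
Track key 'bar' through all 11 events:
  event 1 (t=10: DEC baz by 9): bar unchanged
  event 2 (t=18: SET bar = 41): bar (absent) -> 41
  event 3 (t=22: INC foo by 14): bar unchanged
  event 4 (t=30: SET baz = -18): bar unchanged
  event 5 (t=36: DEC bar by 9): bar 41 -> 32
  event 6 (t=40: SET bar = 29): bar 32 -> 29
  event 7 (t=43: SET foo = -11): bar unchanged
  event 8 (t=52: DEC baz by 1): bar unchanged
  event 9 (t=56: INC baz by 14): bar unchanged
  event 10 (t=59: SET bar = 14): bar 29 -> 14
  event 11 (t=65: INC foo by 8): bar unchanged
Final: bar = 14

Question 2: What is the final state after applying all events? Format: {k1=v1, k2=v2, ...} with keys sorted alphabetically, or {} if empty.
Answer: {bar=14, baz=-5, foo=-3}

Derivation:
  after event 1 (t=10: DEC baz by 9): {baz=-9}
  after event 2 (t=18: SET bar = 41): {bar=41, baz=-9}
  after event 3 (t=22: INC foo by 14): {bar=41, baz=-9, foo=14}
  after event 4 (t=30: SET baz = -18): {bar=41, baz=-18, foo=14}
  after event 5 (t=36: DEC bar by 9): {bar=32, baz=-18, foo=14}
  after event 6 (t=40: SET bar = 29): {bar=29, baz=-18, foo=14}
  after event 7 (t=43: SET foo = -11): {bar=29, baz=-18, foo=-11}
  after event 8 (t=52: DEC baz by 1): {bar=29, baz=-19, foo=-11}
  after event 9 (t=56: INC baz by 14): {bar=29, baz=-5, foo=-11}
  after event 10 (t=59: SET bar = 14): {bar=14, baz=-5, foo=-11}
  after event 11 (t=65: INC foo by 8): {bar=14, baz=-5, foo=-3}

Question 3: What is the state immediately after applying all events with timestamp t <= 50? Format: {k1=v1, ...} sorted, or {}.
Answer: {bar=29, baz=-18, foo=-11}

Derivation:
Apply events with t <= 50 (7 events):
  after event 1 (t=10: DEC baz by 9): {baz=-9}
  after event 2 (t=18: SET bar = 41): {bar=41, baz=-9}
  after event 3 (t=22: INC foo by 14): {bar=41, baz=-9, foo=14}
  after event 4 (t=30: SET baz = -18): {bar=41, baz=-18, foo=14}
  after event 5 (t=36: DEC bar by 9): {bar=32, baz=-18, foo=14}
  after event 6 (t=40: SET bar = 29): {bar=29, baz=-18, foo=14}
  after event 7 (t=43: SET foo = -11): {bar=29, baz=-18, foo=-11}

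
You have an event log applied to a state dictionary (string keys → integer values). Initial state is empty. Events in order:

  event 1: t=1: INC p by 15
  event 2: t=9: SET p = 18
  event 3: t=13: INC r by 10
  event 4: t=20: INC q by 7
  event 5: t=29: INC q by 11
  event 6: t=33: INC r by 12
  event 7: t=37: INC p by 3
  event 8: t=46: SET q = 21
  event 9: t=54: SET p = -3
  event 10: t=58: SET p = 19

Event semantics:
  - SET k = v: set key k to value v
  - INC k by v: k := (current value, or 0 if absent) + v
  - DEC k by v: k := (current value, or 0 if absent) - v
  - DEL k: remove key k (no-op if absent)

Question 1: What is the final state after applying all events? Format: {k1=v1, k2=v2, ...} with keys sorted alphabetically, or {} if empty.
  after event 1 (t=1: INC p by 15): {p=15}
  after event 2 (t=9: SET p = 18): {p=18}
  after event 3 (t=13: INC r by 10): {p=18, r=10}
  after event 4 (t=20: INC q by 7): {p=18, q=7, r=10}
  after event 5 (t=29: INC q by 11): {p=18, q=18, r=10}
  after event 6 (t=33: INC r by 12): {p=18, q=18, r=22}
  after event 7 (t=37: INC p by 3): {p=21, q=18, r=22}
  after event 8 (t=46: SET q = 21): {p=21, q=21, r=22}
  after event 9 (t=54: SET p = -3): {p=-3, q=21, r=22}
  after event 10 (t=58: SET p = 19): {p=19, q=21, r=22}

Answer: {p=19, q=21, r=22}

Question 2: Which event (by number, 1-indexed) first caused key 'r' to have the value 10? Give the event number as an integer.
Looking for first event where r becomes 10:
  event 3: r (absent) -> 10  <-- first match

Answer: 3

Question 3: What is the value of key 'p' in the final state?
Answer: 19

Derivation:
Track key 'p' through all 10 events:
  event 1 (t=1: INC p by 15): p (absent) -> 15
  event 2 (t=9: SET p = 18): p 15 -> 18
  event 3 (t=13: INC r by 10): p unchanged
  event 4 (t=20: INC q by 7): p unchanged
  event 5 (t=29: INC q by 11): p unchanged
  event 6 (t=33: INC r by 12): p unchanged
  event 7 (t=37: INC p by 3): p 18 -> 21
  event 8 (t=46: SET q = 21): p unchanged
  event 9 (t=54: SET p = -3): p 21 -> -3
  event 10 (t=58: SET p = 19): p -3 -> 19
Final: p = 19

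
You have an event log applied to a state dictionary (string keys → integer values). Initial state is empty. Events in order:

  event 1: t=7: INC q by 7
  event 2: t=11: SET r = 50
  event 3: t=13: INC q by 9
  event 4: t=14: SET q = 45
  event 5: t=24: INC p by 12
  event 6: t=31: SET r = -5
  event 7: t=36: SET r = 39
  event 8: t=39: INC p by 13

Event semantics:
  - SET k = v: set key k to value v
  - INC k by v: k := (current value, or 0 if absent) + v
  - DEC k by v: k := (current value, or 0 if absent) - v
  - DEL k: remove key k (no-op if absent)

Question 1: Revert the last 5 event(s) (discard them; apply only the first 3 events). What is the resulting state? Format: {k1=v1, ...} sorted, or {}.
Answer: {q=16, r=50}

Derivation:
Keep first 3 events (discard last 5):
  after event 1 (t=7: INC q by 7): {q=7}
  after event 2 (t=11: SET r = 50): {q=7, r=50}
  after event 3 (t=13: INC q by 9): {q=16, r=50}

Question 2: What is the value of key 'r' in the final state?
Answer: 39

Derivation:
Track key 'r' through all 8 events:
  event 1 (t=7: INC q by 7): r unchanged
  event 2 (t=11: SET r = 50): r (absent) -> 50
  event 3 (t=13: INC q by 9): r unchanged
  event 4 (t=14: SET q = 45): r unchanged
  event 5 (t=24: INC p by 12): r unchanged
  event 6 (t=31: SET r = -5): r 50 -> -5
  event 7 (t=36: SET r = 39): r -5 -> 39
  event 8 (t=39: INC p by 13): r unchanged
Final: r = 39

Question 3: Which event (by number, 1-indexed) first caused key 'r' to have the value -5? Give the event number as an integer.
Looking for first event where r becomes -5:
  event 2: r = 50
  event 3: r = 50
  event 4: r = 50
  event 5: r = 50
  event 6: r 50 -> -5  <-- first match

Answer: 6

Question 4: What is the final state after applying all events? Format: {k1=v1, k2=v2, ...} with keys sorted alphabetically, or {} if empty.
  after event 1 (t=7: INC q by 7): {q=7}
  after event 2 (t=11: SET r = 50): {q=7, r=50}
  after event 3 (t=13: INC q by 9): {q=16, r=50}
  after event 4 (t=14: SET q = 45): {q=45, r=50}
  after event 5 (t=24: INC p by 12): {p=12, q=45, r=50}
  after event 6 (t=31: SET r = -5): {p=12, q=45, r=-5}
  after event 7 (t=36: SET r = 39): {p=12, q=45, r=39}
  after event 8 (t=39: INC p by 13): {p=25, q=45, r=39}

Answer: {p=25, q=45, r=39}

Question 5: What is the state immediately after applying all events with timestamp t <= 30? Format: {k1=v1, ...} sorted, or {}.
Apply events with t <= 30 (5 events):
  after event 1 (t=7: INC q by 7): {q=7}
  after event 2 (t=11: SET r = 50): {q=7, r=50}
  after event 3 (t=13: INC q by 9): {q=16, r=50}
  after event 4 (t=14: SET q = 45): {q=45, r=50}
  after event 5 (t=24: INC p by 12): {p=12, q=45, r=50}

Answer: {p=12, q=45, r=50}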